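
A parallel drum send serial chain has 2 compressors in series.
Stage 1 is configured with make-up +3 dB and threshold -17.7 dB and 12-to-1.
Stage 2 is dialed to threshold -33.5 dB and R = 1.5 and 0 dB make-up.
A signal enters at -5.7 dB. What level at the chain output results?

-20.3 dB

Stage 1: 12 dB above -17.7 dB, reduced 12:1 to 1 dB above → -16.7 dB; +3 dB make-up → -13.7 dB.
Stage 2: -13.7 dB is 19.8 dB over -33.5 dB; at 1.5:1 that becomes 13.2 dB over, giving -20.3 dB.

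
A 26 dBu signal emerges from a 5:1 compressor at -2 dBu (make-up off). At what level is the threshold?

Let T be the threshold. Output overshoot = (input overshoot)/R, so -2 − T = (26 − T)/5.
5·(-2 − T) = 26 − T → 4·T = -10 − 26 = -36.
T = -36/4 = -9 dBu.

-9 dBu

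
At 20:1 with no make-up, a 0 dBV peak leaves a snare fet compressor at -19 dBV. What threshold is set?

Gain reduction = 0 − (-19) = 19 dB; output overshoot = GR / (R − 1) = 19 / 19 = 1 dB.
Threshold = output − output overshoot = -19 − 1 = -20 dBV.

-20 dBV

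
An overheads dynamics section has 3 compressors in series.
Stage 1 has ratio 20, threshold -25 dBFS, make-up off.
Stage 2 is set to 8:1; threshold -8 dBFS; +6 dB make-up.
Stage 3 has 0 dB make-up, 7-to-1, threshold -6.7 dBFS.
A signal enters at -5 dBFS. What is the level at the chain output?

-18 dBFS

Stage 1: overshoot 20 dB → 20/20 = 1 dB → -24 dBFS.
Stage 2: below threshold (-24 ≤ -8); passes unchanged; make-up brings it to -18 dBFS.
Stage 3: -18 dBFS is at or below the -6.7 dBFS threshold — no compression; output -18 dBFS.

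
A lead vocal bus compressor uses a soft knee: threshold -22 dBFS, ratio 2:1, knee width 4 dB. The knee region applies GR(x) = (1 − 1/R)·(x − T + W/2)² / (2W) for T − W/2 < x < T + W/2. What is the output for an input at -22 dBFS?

-22.25 dBFS

x − T + W/2 = -22 − (-22) + 2 = 2.
GR = (1 − 1/2) × 2² / 8 = 0.5 × 4 / 8 = 0.25 dB.
Output = -22 − 0.25 = -22.25 dBFS.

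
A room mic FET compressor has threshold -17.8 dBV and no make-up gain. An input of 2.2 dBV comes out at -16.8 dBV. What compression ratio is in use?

20:1

Input overshoot = 2.2 − (-17.8) = 20 dB; output overshoot = -16.8 − (-17.8) = 1 dB.
Ratio = 20 / 1 = 20.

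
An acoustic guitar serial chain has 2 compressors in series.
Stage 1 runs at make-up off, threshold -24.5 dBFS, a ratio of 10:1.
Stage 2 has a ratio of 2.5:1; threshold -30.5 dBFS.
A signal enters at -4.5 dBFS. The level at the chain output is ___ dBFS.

-27.3 dBFS

Stage 1: overshoot 20 dB → 20/10 = 2 dB → -22.5 dBFS.
Stage 2: -22.5 dBFS is 8 dB over -30.5 dBFS; at 2.5:1 that becomes 3.2 dB over, giving -27.3 dBFS.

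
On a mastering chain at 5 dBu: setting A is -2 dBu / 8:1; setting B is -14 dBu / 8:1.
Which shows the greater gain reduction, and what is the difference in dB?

B, by 10.5 dB

A: 7 dB over, compressed to 0.875 dB over, so 6.125 dB of GR.
B: 19 dB over, compressed to 2.375 dB over, so 16.625 dB of GR.
B applies 10.5 dB more gain reduction.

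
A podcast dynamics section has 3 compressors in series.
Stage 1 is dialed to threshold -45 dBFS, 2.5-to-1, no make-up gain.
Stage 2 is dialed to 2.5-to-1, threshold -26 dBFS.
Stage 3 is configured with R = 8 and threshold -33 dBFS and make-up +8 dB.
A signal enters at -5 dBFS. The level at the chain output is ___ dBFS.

-24.5 dBFS

Stage 1: -5 dBFS is 40 dB over -45 dBFS; at 2.5:1 that becomes 16 dB over, giving -29 dBFS.
Stage 2: -29 dBFS is at or below the -26 dBFS threshold — no compression; output -29 dBFS.
Stage 3: 4 dB above -33 dBFS, reduced 8:1 to 0.5 dB above → -32.5 dBFS; +8 dB make-up → -24.5 dBFS.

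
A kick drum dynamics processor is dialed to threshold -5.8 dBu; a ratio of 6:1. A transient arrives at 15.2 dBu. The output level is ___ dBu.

The input is 21 dB above the -5.8 dBu threshold.
6:1 compression reduces that to 21/6 = 3.5 dB over.
Output = -5.8 + 3.5 = -2.3 dBu.

-2.3 dBu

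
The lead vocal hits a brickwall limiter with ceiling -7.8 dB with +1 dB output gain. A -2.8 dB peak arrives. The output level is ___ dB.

At ∞:1, everything above -7.8 dB is held at the ceiling.
Output gain then adds 1 dB: -7.8 + 1 = -6.8 dB.

-6.8 dB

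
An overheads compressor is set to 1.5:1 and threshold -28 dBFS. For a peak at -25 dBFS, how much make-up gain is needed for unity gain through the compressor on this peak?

1 dB

The peak compresses to -28 + 3/1.5 = -26 dBFS.
To reach -25 dBFS requires -25 − (-26) = 1 dB of make-up.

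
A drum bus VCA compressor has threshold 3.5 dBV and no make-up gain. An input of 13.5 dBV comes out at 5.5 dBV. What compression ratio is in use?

5:1

Input overshoot = 13.5 − 3.5 = 10 dB; output overshoot = 5.5 − 3.5 = 2 dB.
Ratio = 10 / 2 = 5.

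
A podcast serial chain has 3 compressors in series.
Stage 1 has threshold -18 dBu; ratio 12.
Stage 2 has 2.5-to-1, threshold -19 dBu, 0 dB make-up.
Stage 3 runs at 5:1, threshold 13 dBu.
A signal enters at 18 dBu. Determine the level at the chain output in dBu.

Stage 1: 36 dB above -18 dBu, reduced 12:1 to 3 dB above → -15 dBu.
Stage 2: -15 dBu is 4 dB over -19 dBu; at 2.5:1 that becomes 1.6 dB over, giving -17.4 dBu.
Stage 3: below threshold (-17.4 ≤ 13); passes unchanged; output -17.4 dBu.

-17.4 dBu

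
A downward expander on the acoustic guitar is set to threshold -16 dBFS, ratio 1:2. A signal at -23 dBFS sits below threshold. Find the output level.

-30 dBFS

Undershoot = (-16) − (-23) = 7 dB.
At 1:2, that expands to 14 dB under threshold.
Output = -16 − 14 = -30 dBFS.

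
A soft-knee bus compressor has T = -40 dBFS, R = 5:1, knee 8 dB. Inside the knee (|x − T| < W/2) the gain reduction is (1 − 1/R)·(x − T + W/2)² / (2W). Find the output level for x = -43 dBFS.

-43.05 dBFS

x − T + W/2 = -43 − (-40) + 4 = 1.
GR = (1 − 1/5) × 1² / 16 = 0.8 × 1 / 16 = 0.05 dB.
Output = -43 − 0.05 = -43.05 dBFS.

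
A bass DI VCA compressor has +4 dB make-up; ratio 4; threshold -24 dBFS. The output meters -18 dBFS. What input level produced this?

-16 dBFS

Stripping the +4 dB make-up gives -22 dBFS at the gain stage.
The compressed level sits -22 − (-24) = 2 dB over threshold.
Before 4:1 compression the overshoot was 2 × 4 = 8 dB, so input = -24 + 8 = -16 dBFS.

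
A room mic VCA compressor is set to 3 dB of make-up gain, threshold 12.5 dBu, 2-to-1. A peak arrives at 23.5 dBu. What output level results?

21 dBu

The input is 11 dB above the 12.5 dBu threshold.
The 11 dB excess becomes 5.5 dB after 2:1 reduction.
So the level is 12.5 + 5.5 = 18 dBu; make-up adds 3 dB, giving 21 dBu.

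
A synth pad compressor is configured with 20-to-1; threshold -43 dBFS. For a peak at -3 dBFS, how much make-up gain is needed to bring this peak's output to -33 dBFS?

Without make-up, output = threshold + overshoot/20 = -43 + 2 = -41 dBFS.
Gap to target: 8 dB.

8 dB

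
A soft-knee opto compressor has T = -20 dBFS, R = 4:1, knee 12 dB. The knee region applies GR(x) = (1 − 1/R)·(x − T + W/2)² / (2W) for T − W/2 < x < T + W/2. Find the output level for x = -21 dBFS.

x − T + W/2 = -21 − (-20) + 6 = 5.
GR = (1 − 1/4) × 5² / 24 = 0.75 × 25 / 24 = 0.78125 dB.
Output = -21 − 0.78125 = -21.78125 dBFS.

-21.78125 dBFS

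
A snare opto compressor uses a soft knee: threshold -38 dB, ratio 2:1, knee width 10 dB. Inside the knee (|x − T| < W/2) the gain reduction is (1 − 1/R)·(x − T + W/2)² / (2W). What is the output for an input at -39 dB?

-39.4 dB

x − T + W/2 = -39 − (-38) + 5 = 4.
GR = (1 − 1/2) × 4² / 20 = 0.5 × 16 / 20 = 0.4 dB.
Output = -39 − 0.4 = -39.4 dB.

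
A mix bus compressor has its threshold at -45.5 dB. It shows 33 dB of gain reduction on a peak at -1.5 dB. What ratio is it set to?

Input overshoot = -1.5 − (-45.5) = 44 dB.
Output overshoot = 44 − 33 = 11 dB.
Ratio = input overshoot / output overshoot = 44 / 11 = 4.

4:1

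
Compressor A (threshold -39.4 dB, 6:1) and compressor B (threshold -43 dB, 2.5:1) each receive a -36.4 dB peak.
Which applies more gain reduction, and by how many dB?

A: overshoot 3 dB → output overshoot 0.5 dB → GR 2.5 dB.
B: overshoot 6.6 dB → output overshoot 2.64 dB → GR 3.96 dB.
B applies 1.46 dB more gain reduction.

B, by 1.46 dB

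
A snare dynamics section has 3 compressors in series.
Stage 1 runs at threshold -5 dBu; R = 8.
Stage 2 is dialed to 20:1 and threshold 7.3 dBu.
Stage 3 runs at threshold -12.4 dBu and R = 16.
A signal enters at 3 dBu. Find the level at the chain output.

Stage 1: 3 dBu is 8 dB over -5 dBu; at 8:1 that becomes 1 dB over, giving -4 dBu.
Stage 2: -4 dBu is at or below the 7.3 dBu threshold — no compression; output -4 dBu.
Stage 3: overshoot 8.4 dB → 8.4/16 = 0.525 dB → -11.875 dBu.

-11.875 dBu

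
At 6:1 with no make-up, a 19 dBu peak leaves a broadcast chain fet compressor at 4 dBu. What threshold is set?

1 dBu

Let T be the threshold. Output overshoot = (input overshoot)/R, so 4 − T = (19 − T)/6.
6·(4 − T) = 19 − T → 5·T = 24 − 19 = 5.
T = 5/5 = 1 dBu.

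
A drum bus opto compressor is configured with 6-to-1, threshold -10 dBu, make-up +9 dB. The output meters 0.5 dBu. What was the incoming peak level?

-1 dBu

Before make-up, the level was 0.5 − 9 = -8.5 dBu.
The compressed level sits -8.5 − (-10) = 1.5 dB over threshold.
Input overshoot = R × output overshoot = 9 dB → input = -10 + 9 = -1 dBu.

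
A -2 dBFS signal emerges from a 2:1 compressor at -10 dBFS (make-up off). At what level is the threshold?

-18 dBFS

Gain reduction = -2 − (-10) = 8 dB; output overshoot = GR / (R − 1) = 8 / 1 = 8 dB.
Threshold = output − output overshoot = -10 − 8 = -18 dBFS.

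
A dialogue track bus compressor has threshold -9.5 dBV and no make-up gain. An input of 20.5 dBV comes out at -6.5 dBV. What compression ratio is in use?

Input overshoot = 20.5 − (-9.5) = 30 dB; output overshoot = -6.5 − (-9.5) = 3 dB.
Ratio = 30 / 3 = 10.

10:1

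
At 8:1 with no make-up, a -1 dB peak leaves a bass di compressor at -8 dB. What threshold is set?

-9 dB

Input is 8 dB above T (since output overshoot × R = input overshoot: (-8 − T)·8 = -1 − T gives T = -9 dB).
Check: -9 + (-1 − (-9))/8 = -9 + 1 = -8 dB. ✓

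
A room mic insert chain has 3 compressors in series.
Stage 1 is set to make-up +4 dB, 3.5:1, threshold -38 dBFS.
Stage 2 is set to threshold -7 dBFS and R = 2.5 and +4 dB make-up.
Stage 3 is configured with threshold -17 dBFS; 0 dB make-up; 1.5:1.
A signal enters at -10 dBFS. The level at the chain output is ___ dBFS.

Stage 1: -10 dBFS is 28 dB over -38 dBFS; at 3.5:1 that becomes 8 dB over, giving -30 dBFS; +4 dB make-up → -26 dBFS.
Stage 2: below threshold (-26 ≤ -7); passes unchanged; make-up brings it to -22 dBFS.
Stage 3: -22 dBFS ≤ -17 dBFS, so stage 3 doesn't engage; output -22 dBFS.

-22 dBFS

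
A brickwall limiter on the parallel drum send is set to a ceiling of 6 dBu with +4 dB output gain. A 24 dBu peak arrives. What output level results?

10 dBu

The limiter clamps the peak to its 6 dBu ceiling.
Output gain then adds 4 dB: 6 + 4 = 10 dBu.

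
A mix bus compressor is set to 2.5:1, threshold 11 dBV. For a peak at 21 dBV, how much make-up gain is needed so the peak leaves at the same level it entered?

The peak compresses to 11 + 10/2.5 = 15 dBV.
To reach 21 dBV requires 21 − 15 = 6 dB of make-up.

6 dB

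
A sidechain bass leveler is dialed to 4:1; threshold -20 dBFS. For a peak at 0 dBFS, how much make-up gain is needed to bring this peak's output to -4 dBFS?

11 dB

Overshoot 20 dB → 20/4 = 5 dB after compression, so the compressed level is -20 + 5 = -15 dBFS.
Make-up = target − compressed = -4 − (-15) = 11 dB.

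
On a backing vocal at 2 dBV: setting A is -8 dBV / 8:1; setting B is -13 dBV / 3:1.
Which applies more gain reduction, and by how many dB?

B, by 1.25 dB

A: GR = 10 − 10/8 = 8.75 dB.
B: GR = 15 − 15/3 = 10 dB.
B applies 1.25 dB more gain reduction.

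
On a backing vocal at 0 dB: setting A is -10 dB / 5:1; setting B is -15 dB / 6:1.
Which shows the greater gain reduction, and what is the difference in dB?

A: GR = 10 − 10/5 = 8 dB.
B: GR = 15 − 15/6 = 12.5 dB.
B reduces 4.5 dB more.

B, by 4.5 dB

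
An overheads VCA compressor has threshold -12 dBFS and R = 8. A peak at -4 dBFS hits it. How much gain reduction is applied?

7 dB

The signal is 8 dB above threshold.
At 8:1, output sits 8/8 = 1 dB above threshold.
So the signal is attenuated by 8 − 1 = 7 dB.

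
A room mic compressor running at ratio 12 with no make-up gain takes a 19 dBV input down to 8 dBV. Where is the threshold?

Gain reduction = 19 − 8 = 11 dB; output overshoot = GR / (R − 1) = 11 / 11 = 1 dB.
Threshold = output − output overshoot = 8 − 1 = 7 dBV.

7 dBV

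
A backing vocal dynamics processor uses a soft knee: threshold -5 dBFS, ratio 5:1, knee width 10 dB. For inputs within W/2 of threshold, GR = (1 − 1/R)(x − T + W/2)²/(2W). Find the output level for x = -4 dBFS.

-5.44 dBFS

x − T + W/2 = -4 − (-5) + 5 = 6.
GR = (1 − 1/5) × 6² / 20 = 0.8 × 36 / 20 = 1.44 dB.
Output = -4 − 1.44 = -5.44 dBFS.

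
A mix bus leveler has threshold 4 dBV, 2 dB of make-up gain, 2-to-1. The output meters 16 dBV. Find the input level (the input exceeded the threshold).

Before make-up, the level was 16 − 2 = 14 dBV.
The compressed level sits 14 − 4 = 10 dB over threshold.
Before 2:1 compression the overshoot was 10 × 2 = 20 dB, so input = 4 + 20 = 24 dBV.

24 dBV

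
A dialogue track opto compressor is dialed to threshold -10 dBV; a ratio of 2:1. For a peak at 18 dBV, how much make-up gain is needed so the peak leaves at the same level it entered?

14 dB

Overshoot 28 dB → 28/2 = 14 dB after compression, so the compressed level is -10 + 14 = 4 dBV.
Make-up = target − compressed = 18 − 4 = 14 dB.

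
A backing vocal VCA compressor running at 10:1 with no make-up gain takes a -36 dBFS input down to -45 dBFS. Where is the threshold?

Gain reduction = -36 − (-45) = 9 dB; output overshoot = GR / (R − 1) = 9 / 9 = 1 dB.
Threshold = output − output overshoot = -45 − 1 = -46 dBFS.

-46 dBFS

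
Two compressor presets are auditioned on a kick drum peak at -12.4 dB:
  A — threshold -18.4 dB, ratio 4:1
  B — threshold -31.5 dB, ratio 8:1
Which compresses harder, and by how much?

B, by 12.2125 dB

A: GR = 6 − 6/4 = 4.5 dB.
B: GR = 19.1 − 19.1/8 = 16.7125 dB.
Difference: 12.2125 dB in favour of B.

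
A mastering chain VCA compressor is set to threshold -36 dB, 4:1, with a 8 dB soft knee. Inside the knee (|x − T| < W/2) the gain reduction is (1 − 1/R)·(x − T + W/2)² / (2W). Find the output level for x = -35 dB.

-36.171875 dB

x − T + W/2 = -35 − (-36) + 4 = 5.
GR = (1 − 1/4) × 5² / 16 = 0.75 × 25 / 16 = 1.171875 dB.
Output = -35 − 1.171875 = -36.171875 dB.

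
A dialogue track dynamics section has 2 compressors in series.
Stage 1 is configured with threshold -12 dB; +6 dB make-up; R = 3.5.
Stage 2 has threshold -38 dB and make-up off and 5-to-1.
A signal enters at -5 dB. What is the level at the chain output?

Stage 1: 7 dB above -12 dB, reduced 3.5:1 to 2 dB above → -10 dB; +6 dB make-up → -4 dB.
Stage 2: -4 dB is 34 dB over -38 dB; at 5:1 that becomes 6.8 dB over, giving -31.2 dB.

-31.2 dB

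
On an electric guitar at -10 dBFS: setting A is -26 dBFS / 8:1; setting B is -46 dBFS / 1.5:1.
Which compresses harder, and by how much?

A, by 2 dB

A: 16 dB over, compressed to 2 dB over, so 14 dB of GR.
B: 36 dB over, compressed to 24 dB over, so 12 dB of GR.
A reduces 2 dB more.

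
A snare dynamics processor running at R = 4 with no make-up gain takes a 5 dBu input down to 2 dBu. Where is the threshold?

Let T be the threshold. Output overshoot = (input overshoot)/R, so 2 − T = (5 − T)/4.
4·(2 − T) = 5 − T → 3·T = 8 − 5 = 3.
T = 3/3 = 1 dBu.

1 dBu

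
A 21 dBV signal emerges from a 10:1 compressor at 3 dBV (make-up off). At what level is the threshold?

1 dBV

Gain reduction = 21 − 3 = 18 dB; output overshoot = GR / (R − 1) = 18 / 9 = 2 dB.
Threshold = output − output overshoot = 3 − 2 = 1 dBV.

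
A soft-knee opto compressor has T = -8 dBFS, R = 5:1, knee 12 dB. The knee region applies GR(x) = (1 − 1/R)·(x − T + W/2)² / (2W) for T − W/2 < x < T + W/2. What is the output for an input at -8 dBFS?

x − T + W/2 = -8 − (-8) + 6 = 6.
GR = (1 − 1/5) × 6² / 24 = 0.8 × 36 / 24 = 1.2 dB.
Output = -8 − 1.2 = -9.2 dBFS.

-9.2 dBFS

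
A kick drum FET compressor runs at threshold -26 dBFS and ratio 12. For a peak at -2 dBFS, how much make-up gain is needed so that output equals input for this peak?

Overshoot 24 dB → 24/12 = 2 dB after compression, so the compressed level is -26 + 2 = -24 dBFS.
Make-up = target − compressed = -2 − (-24) = 22 dB.

22 dB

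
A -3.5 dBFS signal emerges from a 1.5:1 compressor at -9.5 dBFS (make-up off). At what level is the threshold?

-21.5 dBFS

Input is 18 dB above T (since output overshoot × R = input overshoot: (-9.5 − T)·1.5 = -3.5 − T gives T = -21.5 dBFS).
Check: -21.5 + (-3.5 − (-21.5))/1.5 = -21.5 + 12 = -9.5 dBFS. ✓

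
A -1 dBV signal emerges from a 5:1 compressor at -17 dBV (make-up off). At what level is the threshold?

Input is 20 dB above T (since output overshoot × R = input overshoot: (-17 − T)·5 = -1 − T gives T = -21 dBV).
Check: -21 + (-1 − (-21))/5 = -21 + 4 = -17 dBV. ✓

-21 dBV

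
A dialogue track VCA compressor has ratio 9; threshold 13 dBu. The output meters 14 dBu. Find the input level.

Post-compression overshoot = 14 − 13 = 1 dB.
Before 9:1 compression the overshoot was 1 × 9 = 9 dB, so input = 13 + 9 = 22 dBu.

22 dBu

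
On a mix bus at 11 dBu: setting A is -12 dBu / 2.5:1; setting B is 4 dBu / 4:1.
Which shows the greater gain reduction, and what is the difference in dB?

A: overshoot 23 dB → output overshoot 9.2 dB → GR 13.8 dB.
B: overshoot 7 dB → output overshoot 1.75 dB → GR 5.25 dB.
Difference: 8.55 dB in favour of A.

A, by 8.55 dB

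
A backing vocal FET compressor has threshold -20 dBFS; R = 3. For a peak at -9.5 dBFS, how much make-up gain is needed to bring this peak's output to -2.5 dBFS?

14 dB

Overshoot 10.5 dB → 10.5/3 = 3.5 dB after compression, so the compressed level is -20 + 3.5 = -16.5 dBFS.
Make-up = target − compressed = -2.5 − (-16.5) = 14 dB.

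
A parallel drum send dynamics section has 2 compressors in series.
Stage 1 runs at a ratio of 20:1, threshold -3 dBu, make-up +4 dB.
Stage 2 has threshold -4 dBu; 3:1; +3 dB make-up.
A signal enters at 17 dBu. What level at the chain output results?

Stage 1: overshoot 20 dB → 20/20 = 1 dB → -2 dBu; +4 dB make-up → 2 dBu.
Stage 2: 2 dBu is 6 dB over -4 dBu; at 3:1 that becomes 2 dB over, giving -2 dBu; +3 dB make-up → 1 dBu.

1 dBu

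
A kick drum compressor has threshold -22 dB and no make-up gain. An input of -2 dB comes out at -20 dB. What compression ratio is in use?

Input overshoot = -2 − (-22) = 20 dB; output overshoot = -20 − (-22) = 2 dB.
Ratio = 20 / 2 = 10.

10:1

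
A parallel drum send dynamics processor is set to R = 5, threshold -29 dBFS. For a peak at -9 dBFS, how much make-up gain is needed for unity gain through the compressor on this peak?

The peak compresses to -29 + 20/5 = -25 dBFS.
To reach -9 dBFS requires -9 − (-25) = 16 dB of make-up.

16 dB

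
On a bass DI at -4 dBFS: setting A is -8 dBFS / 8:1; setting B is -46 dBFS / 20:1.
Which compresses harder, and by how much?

B, by 36.4 dB

A: 4 dB over, compressed to 0.5 dB over, so 3.5 dB of GR.
B: 42 dB over, compressed to 2.1 dB over, so 39.9 dB of GR.
B applies 36.4 dB more gain reduction.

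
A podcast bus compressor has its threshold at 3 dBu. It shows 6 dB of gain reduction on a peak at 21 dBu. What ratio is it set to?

1.5:1

Input overshoot = 21 − 3 = 18 dB.
Output overshoot = 18 − 6 = 12 dB.
Ratio = input overshoot / output overshoot = 18 / 12 = 1.5.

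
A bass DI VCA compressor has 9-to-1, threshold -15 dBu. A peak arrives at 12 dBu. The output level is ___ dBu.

-12 dBu

The input is 27 dB above the -15 dBu threshold.
9:1 compression reduces that to 27/9 = 3 dB over.
That puts the output at -12 dBu.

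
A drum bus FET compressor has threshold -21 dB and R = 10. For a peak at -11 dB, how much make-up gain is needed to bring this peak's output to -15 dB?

Without make-up, output = threshold + overshoot/10 = -21 + 1 = -20 dB.
Gap to target: 5 dB.

5 dB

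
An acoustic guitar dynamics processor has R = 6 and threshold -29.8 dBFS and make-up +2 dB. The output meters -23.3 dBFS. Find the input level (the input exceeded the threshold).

-2.8 dBFS

Stripping the +2 dB make-up gives -25.3 dBFS at the gain stage.
Post-compression overshoot = -25.3 − (-29.8) = 4.5 dB.
Undo the ratio: input overshoot = 4.5 × 6 = 27 dB, giving input = -2.8 dBFS.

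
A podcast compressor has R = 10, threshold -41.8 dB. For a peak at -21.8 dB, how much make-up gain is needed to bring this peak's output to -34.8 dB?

Without make-up, output = threshold + overshoot/10 = -41.8 + 2 = -39.8 dB.
Gap to target: 5 dB.

5 dB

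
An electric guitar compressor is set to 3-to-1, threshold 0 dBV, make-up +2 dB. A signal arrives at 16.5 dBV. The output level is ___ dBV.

16.5 dBV sits 16.5 dB over threshold.
At 3:1 the overshoot is divided by 3, leaving 5.5 dB above threshold.
So the level is 0 + 5.5 = 5.5 dBV; make-up adds 2 dB, giving 7.5 dBV.

7.5 dBV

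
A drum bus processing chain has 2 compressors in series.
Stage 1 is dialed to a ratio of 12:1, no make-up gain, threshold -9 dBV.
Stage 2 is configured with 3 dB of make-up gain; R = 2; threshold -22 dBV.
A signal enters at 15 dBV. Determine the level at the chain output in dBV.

-11.5 dBV

Stage 1: 24 dB above -9 dBV, reduced 12:1 to 2 dB above → -7 dBV.
Stage 2: overshoot 15 dB → 15/2 = 7.5 dB → -14.5 dBV; +3 dB make-up → -11.5 dBV.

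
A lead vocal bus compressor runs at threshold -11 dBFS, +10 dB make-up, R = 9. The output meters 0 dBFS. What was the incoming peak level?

Remove make-up: 0 − 10 = -10 dBFS.
The compressed level sits -10 − (-11) = 1 dB over threshold.
Undo the ratio: input overshoot = 1 × 9 = 9 dB, giving input = -2 dBFS.

-2 dBFS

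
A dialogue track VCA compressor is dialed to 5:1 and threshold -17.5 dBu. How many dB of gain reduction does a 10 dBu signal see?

Overshoot = 10 − (-17.5) = 27.5 dB.
At 5:1, output sits 27.5/5 = 5.5 dB above threshold.
So the signal is attenuated by 27.5 − 5.5 = 22 dB.

22 dB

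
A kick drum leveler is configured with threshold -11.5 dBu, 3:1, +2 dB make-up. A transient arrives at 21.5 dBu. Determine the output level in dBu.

1.5 dBu

The input is 33 dB above the -11.5 dBu threshold.
At 3:1 the overshoot is divided by 3, leaving 11 dB above threshold.
So the level is -11.5 + 11 = -0.5 dBu; make-up adds 2 dB, giving 1.5 dBu.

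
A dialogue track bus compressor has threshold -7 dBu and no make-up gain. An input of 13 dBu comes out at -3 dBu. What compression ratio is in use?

Input overshoot = 13 − (-7) = 20 dB; output overshoot = -3 − (-7) = 4 dB.
Ratio = 20 / 4 = 5.

5:1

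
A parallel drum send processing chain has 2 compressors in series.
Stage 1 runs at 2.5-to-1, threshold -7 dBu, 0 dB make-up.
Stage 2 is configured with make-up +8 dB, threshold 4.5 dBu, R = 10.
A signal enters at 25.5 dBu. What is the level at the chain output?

Stage 1: overshoot 32.5 dB → 32.5/2.5 = 13 dB → 6 dBu.
Stage 2: overshoot 1.5 dB → 1.5/10 = 0.15 dB → 4.65 dBu; +8 dB make-up → 12.65 dBu.

12.65 dBu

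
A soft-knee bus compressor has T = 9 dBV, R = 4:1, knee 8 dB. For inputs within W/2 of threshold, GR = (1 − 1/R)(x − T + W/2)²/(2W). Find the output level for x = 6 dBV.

x − T + W/2 = 6 − 9 + 4 = 1.
GR = (1 − 1/4) × 1² / 16 = 0.75 × 1 / 16 = 0.046875 dB.
Output = 6 − 0.046875 = 5.953125 dBV.

5.953125 dBV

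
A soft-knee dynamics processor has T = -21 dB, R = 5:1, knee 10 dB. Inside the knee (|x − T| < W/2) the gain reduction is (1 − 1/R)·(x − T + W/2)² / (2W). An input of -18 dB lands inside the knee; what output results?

x − T + W/2 = -18 − (-21) + 5 = 8.
GR = (1 − 1/5) × 8² / 20 = 0.8 × 64 / 20 = 2.56 dB.
Output = -18 − 2.56 = -20.56 dB.

-20.56 dB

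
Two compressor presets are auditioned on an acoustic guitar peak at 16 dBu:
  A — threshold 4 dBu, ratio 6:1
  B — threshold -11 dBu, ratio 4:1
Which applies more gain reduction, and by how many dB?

B, by 10.25 dB

A: overshoot 12 dB → output overshoot 2 dB → GR 10 dB.
B: overshoot 27 dB → output overshoot 6.75 dB → GR 20.25 dB.
B reduces 10.25 dB more.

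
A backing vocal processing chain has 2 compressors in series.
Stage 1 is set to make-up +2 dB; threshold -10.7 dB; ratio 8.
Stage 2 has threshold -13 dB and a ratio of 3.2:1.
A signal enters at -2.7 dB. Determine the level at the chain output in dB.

Stage 1: -2.7 dB is 8 dB over -10.7 dB; at 8:1 that becomes 1 dB over, giving -9.7 dB; +2 dB make-up → -7.7 dB.
Stage 2: 5.3 dB above -13 dB, reduced 3.2:1 to 1.65625 dB above → -11.34375 dB.

-11.34375 dB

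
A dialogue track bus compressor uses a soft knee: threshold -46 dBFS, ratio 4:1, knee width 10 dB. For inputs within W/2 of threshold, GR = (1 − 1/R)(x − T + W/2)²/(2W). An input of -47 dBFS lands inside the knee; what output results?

x − T + W/2 = -47 − (-46) + 5 = 4.
GR = (1 − 1/4) × 4² / 20 = 0.75 × 16 / 20 = 0.6 dB.
Output = -47 − 0.6 = -47.6 dBFS.

-47.6 dBFS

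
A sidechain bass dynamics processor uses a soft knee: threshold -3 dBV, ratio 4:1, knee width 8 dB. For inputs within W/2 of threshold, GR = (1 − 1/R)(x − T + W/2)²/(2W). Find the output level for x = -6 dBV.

-6.046875 dBV

x − T + W/2 = -6 − (-3) + 4 = 1.
GR = (1 − 1/4) × 1² / 16 = 0.75 × 1 / 16 = 0.046875 dB.
Output = -6 − 0.046875 = -6.046875 dBV.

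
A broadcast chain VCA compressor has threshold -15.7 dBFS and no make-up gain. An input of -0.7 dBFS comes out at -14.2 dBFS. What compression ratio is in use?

Input overshoot = -0.7 − (-15.7) = 15 dB; output overshoot = -14.2 − (-15.7) = 1.5 dB.
Ratio = 15 / 1.5 = 10.

10:1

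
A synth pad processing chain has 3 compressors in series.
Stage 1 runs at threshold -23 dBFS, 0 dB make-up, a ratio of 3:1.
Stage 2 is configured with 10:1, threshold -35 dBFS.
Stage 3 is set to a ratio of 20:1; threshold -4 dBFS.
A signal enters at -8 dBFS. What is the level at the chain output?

Stage 1: 15 dB above -23 dBFS, reduced 3:1 to 5 dB above → -18 dBFS.
Stage 2: 17 dB above -35 dBFS, reduced 10:1 to 1.7 dB above → -33.3 dBFS.
Stage 3: -33.3 dBFS is at or below the -4 dBFS threshold — no compression; output -33.3 dBFS.

-33.3 dBFS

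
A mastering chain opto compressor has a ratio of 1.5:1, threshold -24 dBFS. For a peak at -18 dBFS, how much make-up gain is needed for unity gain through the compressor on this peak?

2 dB

Overshoot 6 dB → 6/1.5 = 4 dB after compression, so the compressed level is -24 + 4 = -20 dBFS.
Make-up = target − compressed = -18 − (-20) = 2 dB.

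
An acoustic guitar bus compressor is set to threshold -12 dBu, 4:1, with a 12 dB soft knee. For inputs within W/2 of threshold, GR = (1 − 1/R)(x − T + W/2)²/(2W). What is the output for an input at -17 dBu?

-17.03125 dBu

x − T + W/2 = -17 − (-12) + 6 = 1.
GR = (1 − 1/4) × 1² / 24 = 0.75 × 1 / 24 = 0.03125 dB.
Output = -17 − 0.03125 = -17.03125 dBu.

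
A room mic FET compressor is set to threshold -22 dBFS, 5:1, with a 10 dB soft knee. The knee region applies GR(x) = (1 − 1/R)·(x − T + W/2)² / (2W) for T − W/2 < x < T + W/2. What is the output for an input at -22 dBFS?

-23 dBFS

x − T + W/2 = -22 − (-22) + 5 = 5.
GR = (1 − 1/5) × 5² / 20 = 0.8 × 25 / 20 = 1 dB.
Output = -22 − 1 = -23 dBFS.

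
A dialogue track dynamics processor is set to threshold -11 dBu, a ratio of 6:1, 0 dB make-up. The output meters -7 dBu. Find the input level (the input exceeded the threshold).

13 dBu

The compressed level sits -7 − (-11) = 4 dB over threshold.
Undo the ratio: input overshoot = 4 × 6 = 24 dB, giving input = 13 dBu.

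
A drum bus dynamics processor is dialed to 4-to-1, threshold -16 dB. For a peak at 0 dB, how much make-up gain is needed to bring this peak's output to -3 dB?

Without make-up, output = threshold + overshoot/4 = -16 + 4 = -12 dB.
Gap to target: 9 dB.

9 dB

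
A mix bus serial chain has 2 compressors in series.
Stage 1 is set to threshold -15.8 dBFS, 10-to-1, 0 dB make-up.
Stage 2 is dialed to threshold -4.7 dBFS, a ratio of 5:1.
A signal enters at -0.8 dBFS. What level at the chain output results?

-14.3 dBFS

Stage 1: -0.8 dBFS is 15 dB over -15.8 dBFS; at 10:1 that becomes 1.5 dB over, giving -14.3 dBFS.
Stage 2: below threshold (-14.3 ≤ -4.7); passes unchanged; output -14.3 dBFS.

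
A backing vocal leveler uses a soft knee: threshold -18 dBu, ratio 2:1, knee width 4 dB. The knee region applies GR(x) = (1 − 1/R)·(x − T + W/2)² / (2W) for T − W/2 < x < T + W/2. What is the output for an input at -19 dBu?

-19.0625 dBu

x − T + W/2 = -19 − (-18) + 2 = 1.
GR = (1 − 1/2) × 1² / 8 = 0.5 × 1 / 8 = 0.0625 dB.
Output = -19 − 0.0625 = -19.0625 dBu.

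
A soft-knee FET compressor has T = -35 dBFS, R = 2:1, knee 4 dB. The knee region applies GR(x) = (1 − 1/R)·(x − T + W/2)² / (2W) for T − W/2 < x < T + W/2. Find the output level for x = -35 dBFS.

x − T + W/2 = -35 − (-35) + 2 = 2.
GR = (1 − 1/2) × 2² / 8 = 0.5 × 4 / 8 = 0.25 dB.
Output = -35 − 0.25 = -35.25 dBFS.

-35.25 dBFS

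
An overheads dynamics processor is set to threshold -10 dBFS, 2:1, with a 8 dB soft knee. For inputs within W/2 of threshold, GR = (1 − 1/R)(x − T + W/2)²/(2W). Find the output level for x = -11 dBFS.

x − T + W/2 = -11 − (-10) + 4 = 3.
GR = (1 − 1/2) × 3² / 16 = 0.5 × 9 / 16 = 0.28125 dB.
Output = -11 − 0.28125 = -11.28125 dBFS.

-11.28125 dBFS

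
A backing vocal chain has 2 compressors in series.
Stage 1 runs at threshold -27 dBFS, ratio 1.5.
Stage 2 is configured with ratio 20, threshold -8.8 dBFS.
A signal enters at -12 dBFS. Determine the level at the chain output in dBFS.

Stage 1: -12 dBFS is 15 dB over -27 dBFS; at 1.5:1 that becomes 10 dB over, giving -17 dBFS.
Stage 2: below threshold (-17 ≤ -8.8); passes unchanged; output -17 dBFS.

-17 dBFS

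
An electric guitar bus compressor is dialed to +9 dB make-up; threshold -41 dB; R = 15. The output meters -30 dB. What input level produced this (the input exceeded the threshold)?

-11 dB

Stripping the +9 dB make-up gives -39 dB at the gain stage.
Post-compression overshoot = -39 − (-41) = 2 dB.
Before 15:1 compression the overshoot was 2 × 15 = 30 dB, so input = -41 + 30 = -11 dB.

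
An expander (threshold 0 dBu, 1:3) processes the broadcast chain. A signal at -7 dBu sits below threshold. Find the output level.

The input is 7 dB below the 0 dBu threshold.
A 1:3 expander multiplies undershoot by 3: 7 × 3 = 21 dB below threshold.
Output = 0 − 21 = -21 dBu.

-21 dBu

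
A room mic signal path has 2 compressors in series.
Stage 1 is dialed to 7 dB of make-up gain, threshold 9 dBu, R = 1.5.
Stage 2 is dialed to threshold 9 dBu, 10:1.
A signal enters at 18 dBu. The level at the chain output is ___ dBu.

10.3 dBu

Stage 1: 9 dB above 9 dBu, reduced 1.5:1 to 6 dB above → 15 dBu; +7 dB make-up → 22 dBu.
Stage 2: 13 dB above 9 dBu, reduced 10:1 to 1.3 dB above → 10.3 dBu.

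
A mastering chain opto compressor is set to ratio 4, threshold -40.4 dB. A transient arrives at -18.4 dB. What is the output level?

Overshoot: -18.4 − (-40.4) = 22 dB.
The 22 dB excess becomes 5.5 dB after 4:1 reduction.
Output = -40.4 + 5.5 = -34.9 dB.

-34.9 dB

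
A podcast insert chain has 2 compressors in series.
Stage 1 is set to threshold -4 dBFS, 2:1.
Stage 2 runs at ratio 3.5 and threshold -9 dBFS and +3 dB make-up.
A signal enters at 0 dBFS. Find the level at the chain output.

-4 dBFS

Stage 1: overshoot 4 dB → 4/2 = 2 dB → -2 dBFS.
Stage 2: overshoot 7 dB → 7/3.5 = 2 dB → -7 dBFS; +3 dB make-up → -4 dBFS.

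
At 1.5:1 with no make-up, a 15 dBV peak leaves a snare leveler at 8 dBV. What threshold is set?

Let T be the threshold. Output overshoot = (input overshoot)/R, so 8 − T = (15 − T)/1.5.
1.5·(8 − T) = 15 − T → 0.5·T = 12 − 15 = -3.
T = -3/0.5 = -6 dBV.

-6 dBV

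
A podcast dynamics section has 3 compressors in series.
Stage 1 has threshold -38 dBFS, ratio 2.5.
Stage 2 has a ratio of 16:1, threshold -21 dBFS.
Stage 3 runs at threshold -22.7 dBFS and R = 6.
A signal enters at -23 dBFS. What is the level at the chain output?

Stage 1: -23 dBFS is 15 dB over -38 dBFS; at 2.5:1 that becomes 6 dB over, giving -32 dBFS.
Stage 2: -32 dBFS is at or below the -21 dBFS threshold — no compression; output -32 dBFS.
Stage 3: -32 dBFS is at or below the -22.7 dBFS threshold — no compression; output -32 dBFS.

-32 dBFS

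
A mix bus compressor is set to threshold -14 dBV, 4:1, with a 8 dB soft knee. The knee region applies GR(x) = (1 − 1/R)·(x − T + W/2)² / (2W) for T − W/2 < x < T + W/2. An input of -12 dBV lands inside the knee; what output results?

x − T + W/2 = -12 − (-14) + 4 = 6.
GR = (1 − 1/4) × 6² / 16 = 0.75 × 36 / 16 = 1.6875 dB.
Output = -12 − 1.6875 = -13.6875 dBV.

-13.6875 dBV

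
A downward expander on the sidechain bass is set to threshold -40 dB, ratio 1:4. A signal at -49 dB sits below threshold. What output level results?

-76 dB

Below threshold, a 1:4 expander applies gain = (4−1)×(T − x) of attenuation.
(4−1) × 9 = 27 dB, so output = -49 − 27 = -76 dB.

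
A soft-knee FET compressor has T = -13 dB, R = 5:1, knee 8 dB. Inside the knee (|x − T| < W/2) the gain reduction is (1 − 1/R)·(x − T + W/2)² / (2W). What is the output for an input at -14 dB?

x − T + W/2 = -14 − (-13) + 4 = 3.
GR = (1 − 1/5) × 3² / 16 = 0.8 × 9 / 16 = 0.45 dB.
Output = -14 − 0.45 = -14.45 dB.

-14.45 dB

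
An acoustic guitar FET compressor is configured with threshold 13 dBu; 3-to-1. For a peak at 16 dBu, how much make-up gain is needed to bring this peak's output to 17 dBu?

3 dB

Without make-up, output = threshold + overshoot/3 = 13 + 1 = 14 dBu.
Gap to target: 3 dB.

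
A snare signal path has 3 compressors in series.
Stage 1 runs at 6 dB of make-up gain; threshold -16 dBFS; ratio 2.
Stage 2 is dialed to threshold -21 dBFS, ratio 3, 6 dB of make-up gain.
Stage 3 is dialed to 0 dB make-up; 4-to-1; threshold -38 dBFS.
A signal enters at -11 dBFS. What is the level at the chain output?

-31.125 dBFS

Stage 1: -11 dBFS is 5 dB over -16 dBFS; at 2:1 that becomes 2.5 dB over, giving -13.5 dBFS; +6 dB make-up → -7.5 dBFS.
Stage 2: overshoot 13.5 dB → 13.5/3 = 4.5 dB → -16.5 dBFS; +6 dB make-up → -10.5 dBFS.
Stage 3: -10.5 dBFS is 27.5 dB over -38 dBFS; at 4:1 that becomes 6.875 dB over, giving -31.125 dBFS.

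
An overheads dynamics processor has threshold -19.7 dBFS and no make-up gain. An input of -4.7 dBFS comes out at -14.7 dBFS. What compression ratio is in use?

Input overshoot = -4.7 − (-19.7) = 15 dB; output overshoot = -14.7 − (-19.7) = 5 dB.
Ratio = 15 / 5 = 3.

3:1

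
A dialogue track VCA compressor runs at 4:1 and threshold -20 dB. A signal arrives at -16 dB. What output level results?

-19 dB

Overshoot: -16 − (-20) = 4 dB.
The 4 dB excess becomes 1 dB after 4:1 reduction.
So the level is -20 + 1 = -19 dB.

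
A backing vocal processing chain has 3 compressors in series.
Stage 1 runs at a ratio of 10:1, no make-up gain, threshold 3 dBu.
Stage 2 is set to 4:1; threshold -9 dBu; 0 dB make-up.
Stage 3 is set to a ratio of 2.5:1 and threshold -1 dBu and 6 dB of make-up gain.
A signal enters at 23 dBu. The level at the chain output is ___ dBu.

Stage 1: 23 dBu is 20 dB over 3 dBu; at 10:1 that becomes 2 dB over, giving 5 dBu.
Stage 2: 14 dB above -9 dBu, reduced 4:1 to 3.5 dB above → -5.5 dBu.
Stage 3: -5.5 dBu is at or below the -1 dBu threshold — no compression; make-up brings it to 0.5 dBu.

0.5 dBu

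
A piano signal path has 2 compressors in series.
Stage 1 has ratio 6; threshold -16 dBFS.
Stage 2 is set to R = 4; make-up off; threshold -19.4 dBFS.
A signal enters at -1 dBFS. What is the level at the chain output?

-17.925 dBFS

Stage 1: -1 dBFS is 15 dB over -16 dBFS; at 6:1 that becomes 2.5 dB over, giving -13.5 dBFS.
Stage 2: 5.9 dB above -19.4 dBFS, reduced 4:1 to 1.475 dB above → -17.925 dBFS.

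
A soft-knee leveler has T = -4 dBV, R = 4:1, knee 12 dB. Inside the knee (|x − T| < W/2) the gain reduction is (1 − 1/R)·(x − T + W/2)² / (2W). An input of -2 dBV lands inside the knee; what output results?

x − T + W/2 = -2 − (-4) + 6 = 8.
GR = (1 − 1/4) × 8² / 24 = 0.75 × 64 / 24 = 2 dB.
Output = -2 − 2 = -4 dBV.

-4 dBV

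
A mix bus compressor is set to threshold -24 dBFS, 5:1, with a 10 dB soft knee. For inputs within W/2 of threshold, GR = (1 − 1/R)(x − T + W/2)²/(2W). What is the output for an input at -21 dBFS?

-23.56 dBFS

x − T + W/2 = -21 − (-24) + 5 = 8.
GR = (1 − 1/5) × 8² / 20 = 0.8 × 64 / 20 = 2.56 dB.
Output = -21 − 2.56 = -23.56 dBFS.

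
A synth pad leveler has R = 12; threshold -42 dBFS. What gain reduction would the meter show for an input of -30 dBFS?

11 dB

-30 dBFS exceeds the threshold by 12 dB.
A 12:1 ratio leaves 1 dB of that excess.
Gain reduction = 12 − 1 = 11 dB.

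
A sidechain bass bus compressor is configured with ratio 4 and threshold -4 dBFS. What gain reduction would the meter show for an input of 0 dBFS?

0 dBFS exceeds the threshold by 4 dB.
A 4:1 ratio leaves 1 dB of that excess.
So the signal is attenuated by 4 − 1 = 3 dB.

3 dB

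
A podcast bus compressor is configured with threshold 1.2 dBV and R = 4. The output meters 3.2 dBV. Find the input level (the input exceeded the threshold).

9.2 dBV

Post-compression overshoot = 3.2 − 1.2 = 2 dB.
Before 4:1 compression the overshoot was 2 × 4 = 8 dB, so input = 1.2 + 8 = 9.2 dBV.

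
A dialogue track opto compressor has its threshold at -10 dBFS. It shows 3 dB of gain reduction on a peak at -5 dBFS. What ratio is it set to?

Input overshoot = -5 − (-10) = 5 dB.
Output overshoot = 5 − 3 = 2 dB.
Ratio = input overshoot / output overshoot = 5 / 2 = 2.5.

2.5:1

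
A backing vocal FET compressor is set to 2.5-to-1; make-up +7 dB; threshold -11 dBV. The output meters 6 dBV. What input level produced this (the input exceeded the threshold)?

14 dBV

Remove make-up: 6 − 7 = -1 dBV.
Post-compression overshoot = -1 − (-11) = 10 dB.
Before 2.5:1 compression the overshoot was 10 × 2.5 = 25 dB, so input = -11 + 25 = 14 dBV.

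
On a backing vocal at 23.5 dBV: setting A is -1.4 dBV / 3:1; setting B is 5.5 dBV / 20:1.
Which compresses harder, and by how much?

A: GR = 24.9 − 24.9/3 = 16.6 dB.
B: GR = 18 − 18/20 = 17.1 dB.
B applies 0.5 dB more gain reduction.

B, by 0.5 dB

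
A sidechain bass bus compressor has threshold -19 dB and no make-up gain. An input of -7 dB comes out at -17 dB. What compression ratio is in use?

6:1

Input overshoot = -7 − (-19) = 12 dB; output overshoot = -17 − (-19) = 2 dB.
Ratio = 12 / 2 = 6.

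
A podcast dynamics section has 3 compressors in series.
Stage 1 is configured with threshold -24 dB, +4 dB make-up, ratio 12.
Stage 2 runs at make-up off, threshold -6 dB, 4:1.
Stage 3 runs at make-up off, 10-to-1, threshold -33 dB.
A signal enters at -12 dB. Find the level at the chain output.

-31.6 dB

Stage 1: -12 dB is 12 dB over -24 dB; at 12:1 that becomes 1 dB over, giving -23 dB; +4 dB make-up → -19 dB.
Stage 2: -19 dB is at or below the -6 dB threshold — no compression; output -19 dB.
Stage 3: -19 dB is 14 dB over -33 dB; at 10:1 that becomes 1.4 dB over, giving -31.6 dB.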